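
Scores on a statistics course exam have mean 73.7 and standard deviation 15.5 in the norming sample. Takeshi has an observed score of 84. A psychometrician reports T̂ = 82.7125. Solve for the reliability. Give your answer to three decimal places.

0.875

T̂ = ρX + (1 − ρ)μ  ⇒  T̂ − μ = ρ(X − μ)
ρ = (T̂ − μ)/(X − μ) = (82.7125 − 73.7) / (84 − 73.7) = 9.0125 / 10.3 = 0.87500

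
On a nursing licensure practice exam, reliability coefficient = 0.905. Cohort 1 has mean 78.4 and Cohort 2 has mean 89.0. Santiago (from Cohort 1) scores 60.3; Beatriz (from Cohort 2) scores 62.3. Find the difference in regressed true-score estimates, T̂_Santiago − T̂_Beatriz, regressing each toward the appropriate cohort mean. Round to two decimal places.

-2.82

T̂_Santiago = 0.905(60.3) + 0.095(78.4) = 62.0195
T̂_Beatriz = 0.905(62.3) + 0.095(89.0) = 64.8365
Difference = 62.0195 − 64.8365 = -2.8170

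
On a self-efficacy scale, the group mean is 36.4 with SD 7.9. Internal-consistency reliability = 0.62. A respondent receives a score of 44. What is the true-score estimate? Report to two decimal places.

41.11

T̂ = ρX + (1 − ρ)μ
  = 0.62 × 44 + 0.38 × 36.4
  = 27.28 + 13.832
  = 41.112
  ≈ 41.11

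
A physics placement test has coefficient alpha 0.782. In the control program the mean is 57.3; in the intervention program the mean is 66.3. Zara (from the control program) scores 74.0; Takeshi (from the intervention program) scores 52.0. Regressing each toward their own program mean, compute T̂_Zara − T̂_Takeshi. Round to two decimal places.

T̂_Zara = 0.782(74.0) + 0.218(57.3) = 70.3594
T̂_Takeshi = 0.782(52.0) + 0.218(66.3) = 55.1174
Difference = 70.3594 − 55.1174 = 15.2420

15.24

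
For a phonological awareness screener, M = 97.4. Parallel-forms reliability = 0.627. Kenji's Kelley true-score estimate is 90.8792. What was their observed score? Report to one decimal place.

T̂ = ρX + (1 − ρ)μ  ⇒  X = (T̂ − (1 − ρ)μ) / ρ
X = (90.8792 − 0.373 × 97.4) / 0.627 = (90.8792 − 36.3302) / 0.627 = 54.5490 / 0.627 = 87.000

87.0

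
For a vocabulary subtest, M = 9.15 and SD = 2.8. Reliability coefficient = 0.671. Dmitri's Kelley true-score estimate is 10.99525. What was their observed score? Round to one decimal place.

11.9

T̂ = ρX + (1 − ρ)μ  ⇒  X = (T̂ − (1 − ρ)μ) / ρ
X = (10.99525 − 0.329 × 9.15) / 0.671 = (10.99525 − 3.01035) / 0.671 = 7.98490 / 0.671 = 11.900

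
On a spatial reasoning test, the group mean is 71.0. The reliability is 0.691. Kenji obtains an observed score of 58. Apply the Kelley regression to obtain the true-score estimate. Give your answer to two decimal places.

Kelley's formula gives T̂ = 0.691·58 + 0.309·71.0 = 40.078 + 21.9390 = 62.017.

62.02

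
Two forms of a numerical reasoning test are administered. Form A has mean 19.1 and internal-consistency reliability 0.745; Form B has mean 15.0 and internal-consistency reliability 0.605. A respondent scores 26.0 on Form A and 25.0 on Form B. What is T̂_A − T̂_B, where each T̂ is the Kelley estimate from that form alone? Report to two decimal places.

T̂_A = 0.745(26.0) + 0.255(19.1) = 24.2405
T̂_B = 0.605(25.0) + 0.395(15.0) = 21.0500
T̂_A − T̂_B = 3.1905

3.19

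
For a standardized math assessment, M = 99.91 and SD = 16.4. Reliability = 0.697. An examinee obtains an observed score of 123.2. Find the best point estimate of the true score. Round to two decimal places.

116.14

T̂ = ρX + (1 − ρ)μ
  = 0.697 × 123.2 + 0.303 × 99.91
  = 85.8704 + 30.27273
  = 116.143
  ≈ 116.14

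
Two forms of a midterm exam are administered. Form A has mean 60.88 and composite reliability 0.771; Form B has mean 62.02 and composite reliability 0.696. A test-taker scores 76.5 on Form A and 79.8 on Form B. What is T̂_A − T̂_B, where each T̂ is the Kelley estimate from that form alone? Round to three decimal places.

-1.472

T̂_A = 0.771(76.5) + 0.229(60.88) = 72.92302
T̂_B = 0.696(79.8) + 0.304(62.02) = 74.39488
T̂_A − T̂_B = -1.47186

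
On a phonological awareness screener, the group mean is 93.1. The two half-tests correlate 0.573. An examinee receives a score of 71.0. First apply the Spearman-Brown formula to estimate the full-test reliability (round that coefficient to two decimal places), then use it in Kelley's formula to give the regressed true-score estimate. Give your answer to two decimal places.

Spearman-Brown: ρ = 2r/(1 + r) = 2(0.573)/(1 + 0.573) = 1.1460/1.573 = 0.7285 → 0.73
T̂ = 0.73(71.0) + 0.27(93.1) = 51.830 + 25.137 = 76.967 → 76.97

76.97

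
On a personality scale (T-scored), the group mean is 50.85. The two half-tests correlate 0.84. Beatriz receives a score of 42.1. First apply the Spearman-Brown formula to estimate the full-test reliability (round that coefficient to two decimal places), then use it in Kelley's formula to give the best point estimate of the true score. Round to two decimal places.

42.89

Spearman-Brown: ρ = 2r/(1 + r) = 2(0.84)/(1 + 0.84) = 1.680/1.84 = 0.9130 → 0.91
Regress the observed score toward the mean by the unreliability: T̂ = 0.91·42.1 + 0.09·50.85 = 38.311 + 4.5765 = 42.888.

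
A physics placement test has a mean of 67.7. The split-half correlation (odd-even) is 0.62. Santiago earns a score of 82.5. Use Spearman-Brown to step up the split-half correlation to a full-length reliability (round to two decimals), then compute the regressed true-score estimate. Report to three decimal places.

Spearman-Brown: ρ = 2r/(1 + r) = 2(0.62)/(1 + 0.62) = 1.240/1.62 = 0.7654 → 0.77
Regress the observed score toward the mean by the unreliability: T̂ = 0.77·82.5 + 0.23·67.7 = 63.525 + 15.571 = 79.0960.

79.096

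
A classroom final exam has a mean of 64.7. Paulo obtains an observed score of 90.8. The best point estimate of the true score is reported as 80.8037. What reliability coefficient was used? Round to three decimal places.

T̂ = ρX + (1 − ρ)μ  ⇒  T̂ − μ = ρ(X − μ)
ρ = (T̂ − μ)/(X − μ) = (80.8037 − 64.7) / (90.8 − 64.7) = 16.1037 / 26.1 = 0.61700

0.617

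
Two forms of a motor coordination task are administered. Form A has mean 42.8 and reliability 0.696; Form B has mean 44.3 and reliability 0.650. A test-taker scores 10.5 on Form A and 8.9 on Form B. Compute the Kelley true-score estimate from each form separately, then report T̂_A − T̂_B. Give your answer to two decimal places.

-0.97

T̂_A = 0.696(10.5) + 0.304(42.8) = 20.3192
T̂_B = 0.650(8.9) + 0.350(44.3) = 21.2900
T̂_A − T̂_B = -0.9708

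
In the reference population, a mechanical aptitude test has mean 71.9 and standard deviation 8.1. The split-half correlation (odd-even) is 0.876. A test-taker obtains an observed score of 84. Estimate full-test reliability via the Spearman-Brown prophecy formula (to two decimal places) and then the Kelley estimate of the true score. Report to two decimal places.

Spearman-Brown: ρ = 2r/(1 + r) = 2(0.876)/(1 + 0.876) = 1.7520/1.876 = 0.9339 → 0.93
Regress the observed score toward the mean by the unreliability: T̂ = 0.93·84 + 0.07·71.9 = 78.12 + 5.033 = 83.153.

83.15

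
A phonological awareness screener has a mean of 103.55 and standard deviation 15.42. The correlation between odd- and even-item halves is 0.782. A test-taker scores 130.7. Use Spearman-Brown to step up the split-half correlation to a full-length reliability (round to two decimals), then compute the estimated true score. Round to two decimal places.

Spearman-Brown: ρ = 2r/(1 + r) = 2(0.782)/(1 + 0.782) = 1.5640/1.782 = 0.8777 → 0.88
Kelley's formula gives T̂ = 0.88·130.7 + 0.12·103.55 = 115.016 + 12.4260 = 127.442.

127.44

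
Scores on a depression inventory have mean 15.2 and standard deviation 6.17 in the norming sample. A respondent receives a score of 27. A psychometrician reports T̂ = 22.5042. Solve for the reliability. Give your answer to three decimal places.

T̂ = ρX + (1 − ρ)μ  ⇒  T̂ − μ = ρ(X − μ)
ρ = (T̂ − μ)/(X − μ) = (22.5042 − 15.2) / (27 − 15.2) = 7.3042 / 11.8 = 0.61900

0.619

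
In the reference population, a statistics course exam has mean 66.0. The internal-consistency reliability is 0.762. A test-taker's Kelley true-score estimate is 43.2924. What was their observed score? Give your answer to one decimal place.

T̂ = ρX + (1 − ρ)μ  ⇒  X = (T̂ − (1 − ρ)μ) / ρ
X = (43.2924 − 0.238 × 66.0) / 0.762 = (43.2924 − 15.7080) / 0.762 = 27.5844 / 0.762 = 36.200

36.2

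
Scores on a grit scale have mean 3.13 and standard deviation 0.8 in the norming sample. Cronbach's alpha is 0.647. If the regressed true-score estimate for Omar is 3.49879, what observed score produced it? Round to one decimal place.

3.7

T̂ = ρX + (1 − ρ)μ  ⇒  X = (T̂ − (1 − ρ)μ) / ρ
X = (3.49879 − 0.353 × 3.13) / 0.647 = (3.49879 − 1.10489) / 0.647 = 2.39390 / 0.647 = 3.700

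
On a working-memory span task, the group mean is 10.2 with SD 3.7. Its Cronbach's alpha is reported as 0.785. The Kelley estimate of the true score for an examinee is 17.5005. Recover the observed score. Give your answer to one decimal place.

T̂ = ρX + (1 − ρ)μ  ⇒  X = (T̂ − (1 − ρ)μ) / ρ
X = (17.5005 − 0.215 × 10.2) / 0.785 = (17.5005 − 2.1930) / 0.785 = 15.3075 / 0.785 = 19.500

19.5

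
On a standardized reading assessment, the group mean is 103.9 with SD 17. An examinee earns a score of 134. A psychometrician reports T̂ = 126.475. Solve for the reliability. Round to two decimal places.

T̂ = ρX + (1 − ρ)μ  ⇒  T̂ − μ = ρ(X − μ)
ρ = (T̂ − μ)/(X − μ) = (126.475 − 103.9) / (134 − 103.9) = 22.575 / 30.1 = 0.7500

0.75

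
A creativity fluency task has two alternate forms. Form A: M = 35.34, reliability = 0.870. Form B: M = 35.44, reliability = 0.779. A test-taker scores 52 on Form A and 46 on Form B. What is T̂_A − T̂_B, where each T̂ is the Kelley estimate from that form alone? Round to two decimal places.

T̂_A = 0.870(52) + 0.130(35.34) = 49.8342
T̂_B = 0.779(46) + 0.221(35.44) = 43.6662
T̂_A − T̂_B = 6.1680

6.17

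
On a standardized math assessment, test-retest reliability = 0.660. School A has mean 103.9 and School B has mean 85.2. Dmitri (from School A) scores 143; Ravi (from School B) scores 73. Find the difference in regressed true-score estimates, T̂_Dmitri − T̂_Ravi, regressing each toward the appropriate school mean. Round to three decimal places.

52.558

T̂_Dmitri = 0.660(143) + 0.340(103.9) = 129.70600
T̂_Ravi = 0.660(73) + 0.340(85.2) = 77.14800
Difference = 129.70600 − 77.14800 = 52.55800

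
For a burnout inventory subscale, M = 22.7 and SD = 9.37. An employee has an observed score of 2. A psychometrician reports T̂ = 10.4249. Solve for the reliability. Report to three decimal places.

0.593

T̂ = ρX + (1 − ρ)μ  ⇒  T̂ − μ = ρ(X − μ)
ρ = (T̂ − μ)/(X − μ) = (10.4249 − 22.7) / (2 − 22.7) = -12.2751 / -20.7 = 0.59300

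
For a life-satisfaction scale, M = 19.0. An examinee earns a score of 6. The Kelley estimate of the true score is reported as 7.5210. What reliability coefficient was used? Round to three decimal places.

0.883

T̂ = ρX + (1 − ρ)μ  ⇒  T̂ − μ = ρ(X − μ)
ρ = (T̂ − μ)/(X − μ) = (7.5210 − 19.0) / (6 − 19.0) = -11.4790 / -13.0 = 0.88300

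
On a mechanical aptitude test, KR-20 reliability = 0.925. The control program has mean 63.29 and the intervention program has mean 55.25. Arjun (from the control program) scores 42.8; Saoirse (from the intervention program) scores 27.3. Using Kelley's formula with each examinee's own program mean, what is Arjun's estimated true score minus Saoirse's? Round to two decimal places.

T̂_Arjun = 0.925(42.8) + 0.075(63.29) = 44.3367
T̂_Saoirse = 0.925(27.3) + 0.075(55.25) = 29.3962
Difference = 44.3367 − 29.3962 = 14.9405

14.94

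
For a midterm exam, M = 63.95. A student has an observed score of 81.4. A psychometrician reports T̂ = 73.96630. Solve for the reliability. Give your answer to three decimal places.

0.574

T̂ = ρX + (1 − ρ)μ  ⇒  T̂ − μ = ρ(X − μ)
ρ = (T̂ − μ)/(X − μ) = (73.96630 − 63.95) / (81.4 − 63.95) = 10.01630 / 17.45 = 0.57400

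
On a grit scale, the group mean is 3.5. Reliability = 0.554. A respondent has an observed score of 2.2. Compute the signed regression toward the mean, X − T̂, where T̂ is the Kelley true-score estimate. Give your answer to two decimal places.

-0.58

T̂ = 0.554(2.2) + 0.446(3.5) = 1.2188 + 1.5610 = 2.7798 → 2.780
X − T̂ = 2.2 − 2.780 = -0.580 → -0.58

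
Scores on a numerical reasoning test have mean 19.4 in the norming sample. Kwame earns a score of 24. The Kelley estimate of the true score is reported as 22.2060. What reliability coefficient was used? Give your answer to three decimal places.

0.610

T̂ = ρX + (1 − ρ)μ  ⇒  T̂ − μ = ρ(X − μ)
ρ = (T̂ − μ)/(X − μ) = (22.2060 − 19.4) / (24 − 19.4) = 2.8060 / 4.6 = 0.61000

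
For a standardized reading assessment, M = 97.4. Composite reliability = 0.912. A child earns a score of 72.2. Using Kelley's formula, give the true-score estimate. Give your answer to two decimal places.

74.42

T̂ = ρX + (1 − ρ)μ
  = 0.912 × 72.2 + 0.088 × 97.4
  = 65.8464 + 8.5712
  = 74.418
  ≈ 74.42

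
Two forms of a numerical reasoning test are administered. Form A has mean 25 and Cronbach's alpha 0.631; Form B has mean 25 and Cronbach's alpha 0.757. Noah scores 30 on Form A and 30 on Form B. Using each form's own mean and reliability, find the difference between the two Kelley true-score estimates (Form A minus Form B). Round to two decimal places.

T̂_A = 0.631(30) + 0.369(25) = 28.1550
T̂_B = 0.757(30) + 0.243(25) = 28.7850
T̂_A − T̂_B = -0.6300

-0.63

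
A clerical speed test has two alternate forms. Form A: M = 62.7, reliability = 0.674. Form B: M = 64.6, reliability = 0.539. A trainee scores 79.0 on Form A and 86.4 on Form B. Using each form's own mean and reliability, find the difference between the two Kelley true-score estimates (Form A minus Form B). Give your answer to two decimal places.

T̂_A = 0.674(79.0) + 0.326(62.7) = 73.6862
T̂_B = 0.539(86.4) + 0.461(64.6) = 76.3502
T̂_A − T̂_B = -2.6640

-2.66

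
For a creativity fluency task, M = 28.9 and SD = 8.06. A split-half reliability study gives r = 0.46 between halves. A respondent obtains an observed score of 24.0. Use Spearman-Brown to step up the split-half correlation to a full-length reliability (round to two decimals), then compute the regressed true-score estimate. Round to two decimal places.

25.81

Spearman-Brown: ρ = 2r/(1 + r) = 2(0.46)/(1 + 0.46) = 0.920/1.46 = 0.6301 → 0.63
T̂ = ρX + (1 − ρ)μ
  = 0.63 × 24.0 + 0.37 × 28.9
  = 15.120 + 10.693
  = 25.813
  ≈ 25.81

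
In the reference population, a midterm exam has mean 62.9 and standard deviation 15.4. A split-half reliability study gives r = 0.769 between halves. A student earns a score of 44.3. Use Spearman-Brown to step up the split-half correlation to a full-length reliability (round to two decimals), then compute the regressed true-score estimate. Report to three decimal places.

46.718

Spearman-Brown: ρ = 2r/(1 + r) = 2(0.769)/(1 + 0.769) = 1.5380/1.769 = 0.8694 → 0.87
T̂ = ρX + (1 − ρ)μ
  = 0.87 × 44.3 + 0.13 × 62.9
  = 38.541 + 8.177
  = 46.7180
  ≈ 46.718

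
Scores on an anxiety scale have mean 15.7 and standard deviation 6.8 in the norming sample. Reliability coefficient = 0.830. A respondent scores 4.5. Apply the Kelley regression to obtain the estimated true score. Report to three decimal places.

T̂ = 0.830(4.5) + 0.170(15.7) = 3.7350 + 2.6690 = 6.4040 → 6.404

6.404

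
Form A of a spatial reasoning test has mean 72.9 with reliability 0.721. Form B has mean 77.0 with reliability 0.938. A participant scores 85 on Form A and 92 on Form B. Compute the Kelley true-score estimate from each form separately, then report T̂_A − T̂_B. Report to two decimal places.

-9.45

T̂_A = 0.721(85) + 0.279(72.9) = 81.6241
T̂_B = 0.938(92) + 0.062(77.0) = 91.0700
T̂_A − T̂_B = -9.4459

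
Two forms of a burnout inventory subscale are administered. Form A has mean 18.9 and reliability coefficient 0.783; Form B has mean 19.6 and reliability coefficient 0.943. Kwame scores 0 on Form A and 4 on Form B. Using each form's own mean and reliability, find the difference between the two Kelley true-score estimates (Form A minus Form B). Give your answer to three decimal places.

-0.788

T̂_A = 0.783(0) + 0.217(18.9) = 4.10130
T̂_B = 0.943(4) + 0.057(19.6) = 4.88920
T̂_A − T̂_B = -0.78790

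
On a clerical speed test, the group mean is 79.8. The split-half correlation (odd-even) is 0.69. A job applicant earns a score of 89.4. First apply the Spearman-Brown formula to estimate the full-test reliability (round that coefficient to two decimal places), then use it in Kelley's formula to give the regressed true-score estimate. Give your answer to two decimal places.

Spearman-Brown: ρ = 2r/(1 + r) = 2(0.69)/(1 + 0.69) = 1.380/1.69 = 0.8166 → 0.82
T̂ = ρX + (1 − ρ)μ
  = 0.82 × 89.4 + 0.18 × 79.8
  = 73.308 + 14.364
  = 87.672
  ≈ 87.67

87.67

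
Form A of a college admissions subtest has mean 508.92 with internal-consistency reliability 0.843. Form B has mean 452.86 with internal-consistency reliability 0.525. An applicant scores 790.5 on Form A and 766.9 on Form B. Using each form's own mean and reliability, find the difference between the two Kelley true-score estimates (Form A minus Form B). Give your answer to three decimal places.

T̂_A = 0.843(790.5) + 0.157(508.92) = 746.29194
T̂_B = 0.525(766.9) + 0.475(452.86) = 617.73100
T̂_A − T̂_B = 128.56094

128.561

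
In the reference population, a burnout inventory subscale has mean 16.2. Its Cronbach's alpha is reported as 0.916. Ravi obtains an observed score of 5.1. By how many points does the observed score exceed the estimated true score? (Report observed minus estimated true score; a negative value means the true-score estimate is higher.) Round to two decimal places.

T̂ = 0.916(5.1) + 0.084(16.2) = 4.6716 + 1.3608 = 6.0324 → 6.032
X − T̂ = 5.1 − 6.032 = -0.932 → -0.93

-0.93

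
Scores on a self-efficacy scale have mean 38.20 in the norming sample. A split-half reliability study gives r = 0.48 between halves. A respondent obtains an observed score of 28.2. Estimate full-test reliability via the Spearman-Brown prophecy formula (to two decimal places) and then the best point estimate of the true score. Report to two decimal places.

Spearman-Brown: ρ = 2r/(1 + r) = 2(0.48)/(1 + 0.48) = 0.960/1.48 = 0.6486 → 0.65
T̂ = 0.65(28.2) + 0.35(38.20) = 18.330 + 13.3700 = 31.700 → 31.70

31.70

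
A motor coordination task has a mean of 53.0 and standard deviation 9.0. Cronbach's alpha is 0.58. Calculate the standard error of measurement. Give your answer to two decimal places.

SEM = SD · √(1 − ρ) = 9.0 × √0.42 = 9.0 × 0.6481 = 5.833

5.83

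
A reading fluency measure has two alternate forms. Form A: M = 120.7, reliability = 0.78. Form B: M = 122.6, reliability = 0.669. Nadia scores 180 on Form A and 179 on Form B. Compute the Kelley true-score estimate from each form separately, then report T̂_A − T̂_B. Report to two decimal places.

T̂_A = 0.78(180) + 0.22(120.7) = 166.9540
T̂_B = 0.669(179) + 0.331(122.6) = 160.3316
T̂_A − T̂_B = 6.6224

6.62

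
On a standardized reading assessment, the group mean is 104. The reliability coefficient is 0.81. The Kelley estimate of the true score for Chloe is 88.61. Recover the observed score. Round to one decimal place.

85.0

T̂ = ρX + (1 − ρ)μ  ⇒  X = (T̂ − (1 − ρ)μ) / ρ
X = (88.61 − 0.19 × 104) / 0.81 = (88.61 − 19.76) / 0.81 = 68.85 / 0.81 = 85.000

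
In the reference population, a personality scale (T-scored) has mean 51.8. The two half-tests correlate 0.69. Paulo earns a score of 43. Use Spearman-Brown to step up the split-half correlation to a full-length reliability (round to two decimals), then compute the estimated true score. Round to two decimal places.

44.58

Spearman-Brown: ρ = 2r/(1 + r) = 2(0.69)/(1 + 0.69) = 1.380/1.69 = 0.8166 → 0.82
T̂ = ρX + (1 − ρ)μ
  = 0.82 × 43 + 0.18 × 51.8
  = 35.26 + 9.324
  = 44.584
  ≈ 44.58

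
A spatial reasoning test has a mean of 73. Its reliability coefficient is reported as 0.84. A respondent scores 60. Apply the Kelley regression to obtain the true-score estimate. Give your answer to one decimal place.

T̂ = 0.84(60) + 0.16(73) = 50.40 + 11.68 = 62.08 → 62.1

62.1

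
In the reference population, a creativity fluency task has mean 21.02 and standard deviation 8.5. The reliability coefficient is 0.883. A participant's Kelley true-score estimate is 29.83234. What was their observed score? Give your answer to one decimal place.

T̂ = ρX + (1 − ρ)μ  ⇒  X = (T̂ − (1 − ρ)μ) / ρ
X = (29.83234 − 0.117 × 21.02) / 0.883 = (29.83234 − 2.45934) / 0.883 = 27.37300 / 0.883 = 31.000

31.0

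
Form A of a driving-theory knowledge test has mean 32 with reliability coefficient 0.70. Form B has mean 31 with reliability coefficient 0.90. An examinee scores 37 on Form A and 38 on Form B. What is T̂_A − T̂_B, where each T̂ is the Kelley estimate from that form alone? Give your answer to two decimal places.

-1.80

T̂_A = 0.70(37) + 0.30(32) = 35.5000
T̂_B = 0.90(38) + 0.10(31) = 37.3000
T̂_A − T̂_B = -1.8000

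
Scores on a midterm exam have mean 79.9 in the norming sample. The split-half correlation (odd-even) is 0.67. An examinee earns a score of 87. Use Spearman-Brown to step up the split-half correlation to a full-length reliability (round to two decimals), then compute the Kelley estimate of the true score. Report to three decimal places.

85.580

Spearman-Brown: ρ = 2r/(1 + r) = 2(0.67)/(1 + 0.67) = 1.340/1.67 = 0.8024 → 0.80
T̂ = 0.80(87) + 0.20(79.9) = 69.60 + 15.980 = 85.5800 → 85.580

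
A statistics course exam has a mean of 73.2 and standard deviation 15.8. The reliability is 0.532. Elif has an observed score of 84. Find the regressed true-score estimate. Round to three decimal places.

78.946

T̂ = 0.532(84) + 0.468(73.2) = 44.688 + 34.2576 = 78.9456 → 78.946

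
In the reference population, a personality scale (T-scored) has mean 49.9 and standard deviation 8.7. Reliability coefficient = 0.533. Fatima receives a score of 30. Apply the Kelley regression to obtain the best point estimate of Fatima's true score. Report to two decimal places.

39.29

T̂ = ρX + (1 − ρ)μ
  = 0.533 × 30 + 0.467 × 49.9
  = 15.990 + 23.3033
  = 39.293
  ≈ 39.29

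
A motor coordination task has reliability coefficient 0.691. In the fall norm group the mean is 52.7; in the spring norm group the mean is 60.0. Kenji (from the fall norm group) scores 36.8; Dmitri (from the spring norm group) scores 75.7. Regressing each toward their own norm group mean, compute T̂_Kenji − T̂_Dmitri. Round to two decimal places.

T̂_Kenji = 0.691(36.8) + 0.309(52.7) = 41.7131
T̂_Dmitri = 0.691(75.7) + 0.309(60.0) = 70.8487
Difference = 41.7131 − 70.8487 = -29.1356

-29.14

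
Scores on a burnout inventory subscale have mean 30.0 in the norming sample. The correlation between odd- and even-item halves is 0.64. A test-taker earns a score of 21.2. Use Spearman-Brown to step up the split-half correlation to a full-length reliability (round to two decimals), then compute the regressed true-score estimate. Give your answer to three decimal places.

Spearman-Brown: ρ = 2r/(1 + r) = 2(0.64)/(1 + 0.64) = 1.280/1.64 = 0.7805 → 0.78
T̂ = 0.78(21.2) + 0.22(30.0) = 16.536 + 6.600 = 23.1360 → 23.136

23.136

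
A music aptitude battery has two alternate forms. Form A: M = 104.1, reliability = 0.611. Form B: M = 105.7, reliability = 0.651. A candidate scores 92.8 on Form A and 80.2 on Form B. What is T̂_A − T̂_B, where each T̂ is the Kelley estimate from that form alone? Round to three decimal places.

T̂_A = 0.611(92.8) + 0.389(104.1) = 97.19570
T̂_B = 0.651(80.2) + 0.349(105.7) = 89.09950
T̂_A − T̂_B = 8.09620

8.096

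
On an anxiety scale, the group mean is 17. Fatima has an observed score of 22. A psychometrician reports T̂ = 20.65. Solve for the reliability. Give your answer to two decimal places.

T̂ = ρX + (1 − ρ)μ  ⇒  T̂ − μ = ρ(X − μ)
ρ = (T̂ − μ)/(X − μ) = (20.65 − 17) / (22 − 17) = 3.65 / 5.0 = 0.7300

0.73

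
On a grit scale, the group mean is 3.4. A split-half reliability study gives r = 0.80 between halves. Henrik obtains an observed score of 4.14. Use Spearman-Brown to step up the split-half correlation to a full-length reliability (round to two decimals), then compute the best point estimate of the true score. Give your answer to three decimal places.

Spearman-Brown: ρ = 2r/(1 + r) = 2(0.80)/(1 + 0.80) = 1.600/1.80 = 0.8889 → 0.89
Kelley's formula gives T̂ = 0.89·4.14 + 0.11·3.4 = 3.6846 + 0.374 = 4.0586.

4.059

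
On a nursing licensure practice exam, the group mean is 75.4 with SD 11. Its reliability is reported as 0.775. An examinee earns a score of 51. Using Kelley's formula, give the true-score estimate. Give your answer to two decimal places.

T̂ = ρX + (1 − ρ)μ
  = 0.775 × 51 + 0.225 × 75.4
  = 39.525 + 16.9650
  = 56.490
  ≈ 56.49

56.49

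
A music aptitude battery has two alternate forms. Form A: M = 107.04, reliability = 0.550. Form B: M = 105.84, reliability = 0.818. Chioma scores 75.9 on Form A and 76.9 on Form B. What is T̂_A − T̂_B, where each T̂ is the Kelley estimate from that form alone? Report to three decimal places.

T̂_A = 0.550(75.9) + 0.450(107.04) = 89.91300
T̂_B = 0.818(76.9) + 0.182(105.84) = 82.16708
T̂_A − T̂_B = 7.74592

7.746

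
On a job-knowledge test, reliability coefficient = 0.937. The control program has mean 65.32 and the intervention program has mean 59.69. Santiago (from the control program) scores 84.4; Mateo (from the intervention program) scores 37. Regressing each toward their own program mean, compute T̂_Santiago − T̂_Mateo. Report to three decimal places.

T̂_Santiago = 0.937(84.4) + 0.063(65.32) = 83.19796
T̂_Mateo = 0.937(37) + 0.063(59.69) = 38.42947
Difference = 83.19796 − 38.42947 = 44.76849

44.768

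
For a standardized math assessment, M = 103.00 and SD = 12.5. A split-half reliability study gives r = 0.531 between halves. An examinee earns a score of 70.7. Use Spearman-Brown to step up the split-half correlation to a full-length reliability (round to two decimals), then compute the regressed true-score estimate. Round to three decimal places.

80.713

Spearman-Brown: ρ = 2r/(1 + r) = 2(0.531)/(1 + 0.531) = 1.0620/1.531 = 0.6937 → 0.69
T̂ = ρX + (1 − ρ)μ
  = 0.69 × 70.7 + 0.31 × 103.00
  = 48.783 + 31.9300
  = 80.7130
  ≈ 80.713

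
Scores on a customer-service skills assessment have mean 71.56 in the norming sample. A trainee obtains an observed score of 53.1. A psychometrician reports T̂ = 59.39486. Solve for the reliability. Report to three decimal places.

0.659

T̂ = ρX + (1 − ρ)μ  ⇒  T̂ − μ = ρ(X − μ)
ρ = (T̂ − μ)/(X − μ) = (59.39486 − 71.56) / (53.1 − 71.56) = -12.16514 / -18.46 = 0.65900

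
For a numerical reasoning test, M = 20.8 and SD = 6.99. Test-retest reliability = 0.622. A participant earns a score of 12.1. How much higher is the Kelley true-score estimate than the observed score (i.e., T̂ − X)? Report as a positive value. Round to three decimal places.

3.289

T̂ = ρX + (1 − ρ)μ
  = 0.622 × 12.1 + 0.378 × 20.8
  = 7.5262 + 7.8624
  = 15.38860
  ≈ 15.3886
T̂ − X = 15.3886 − 12.1 = 3.2886 → 3.289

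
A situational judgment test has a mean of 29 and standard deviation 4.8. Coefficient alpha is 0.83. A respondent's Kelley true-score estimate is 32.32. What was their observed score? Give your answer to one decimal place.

33.0

T̂ = ρX + (1 − ρ)μ  ⇒  X = (T̂ − (1 − ρ)μ) / ρ
X = (32.32 − 0.17 × 29) / 0.83 = (32.32 − 4.93) / 0.83 = 27.39 / 0.83 = 33.000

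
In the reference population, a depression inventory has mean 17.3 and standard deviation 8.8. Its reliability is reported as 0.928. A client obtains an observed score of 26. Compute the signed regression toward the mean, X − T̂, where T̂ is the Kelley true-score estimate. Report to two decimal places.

0.63

Regress the observed score toward the mean by the unreliability: T̂ = 0.928·26 + 0.072·17.3 = 24.128 + 1.2456 = 25.3736.
X − T̂ = 26 − 25.374 = 0.626 → 0.63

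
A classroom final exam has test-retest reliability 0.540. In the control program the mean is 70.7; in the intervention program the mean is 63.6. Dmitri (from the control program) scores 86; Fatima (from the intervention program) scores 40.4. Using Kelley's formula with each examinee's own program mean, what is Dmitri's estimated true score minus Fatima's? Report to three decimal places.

27.890

T̂_Dmitri = 0.540(86) + 0.460(70.7) = 78.96200
T̂_Fatima = 0.540(40.4) + 0.460(63.6) = 51.07200
Difference = 78.96200 − 51.07200 = 27.89000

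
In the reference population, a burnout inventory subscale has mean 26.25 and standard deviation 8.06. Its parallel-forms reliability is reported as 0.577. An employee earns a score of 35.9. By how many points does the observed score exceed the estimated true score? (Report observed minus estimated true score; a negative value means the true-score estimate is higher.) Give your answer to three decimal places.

T̂ = 0.577(35.9) + 0.423(26.25) = 20.7143 + 11.10375 = 31.81805 → 31.8180
X − T̂ = 35.9 − 31.8180 = 4.0819 → 4.082

4.082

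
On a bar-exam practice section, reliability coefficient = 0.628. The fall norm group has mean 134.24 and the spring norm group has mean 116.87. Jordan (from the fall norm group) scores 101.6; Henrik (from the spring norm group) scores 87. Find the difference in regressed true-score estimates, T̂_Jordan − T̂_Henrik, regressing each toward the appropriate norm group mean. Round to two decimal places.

T̂_Jordan = 0.628(101.6) + 0.372(134.24) = 113.7421
T̂_Henrik = 0.628(87) + 0.372(116.87) = 98.1116
Difference = 113.7421 − 98.1116 = 15.6304

15.63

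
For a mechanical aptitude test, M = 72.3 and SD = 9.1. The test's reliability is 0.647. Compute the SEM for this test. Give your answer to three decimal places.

5.407

SEM = SD · √(1 − ρ) = 9.1 × √0.353 = 9.1 × 0.5941 = 5.4067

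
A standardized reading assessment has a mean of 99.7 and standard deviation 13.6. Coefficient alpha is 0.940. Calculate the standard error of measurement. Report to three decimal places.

3.331

SEM = SD · √(1 − ρ) = 13.6 × √0.060 = 13.6 × 0.2449 = 3.3313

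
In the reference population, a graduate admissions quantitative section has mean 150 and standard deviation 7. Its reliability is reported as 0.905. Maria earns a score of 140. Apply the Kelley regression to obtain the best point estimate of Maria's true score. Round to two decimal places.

140.95

T̂ = ρX + (1 − ρ)μ
  = 0.905 × 140 + 0.095 × 150
  = 126.700 + 14.250
  = 140.950
  ≈ 140.95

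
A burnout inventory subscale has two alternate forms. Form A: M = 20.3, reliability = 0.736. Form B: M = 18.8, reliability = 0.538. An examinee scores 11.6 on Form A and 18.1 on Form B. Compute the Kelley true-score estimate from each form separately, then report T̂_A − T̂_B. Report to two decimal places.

T̂_A = 0.736(11.6) + 0.264(20.3) = 13.8968
T̂_B = 0.538(18.1) + 0.462(18.8) = 18.4234
T̂_A − T̂_B = -4.5266

-4.53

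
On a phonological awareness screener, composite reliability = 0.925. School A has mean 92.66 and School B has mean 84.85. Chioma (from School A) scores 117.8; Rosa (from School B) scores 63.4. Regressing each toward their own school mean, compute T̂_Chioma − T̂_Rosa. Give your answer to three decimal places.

T̂_Chioma = 0.925(117.8) + 0.075(92.66) = 115.91450
T̂_Rosa = 0.925(63.4) + 0.075(84.85) = 65.00875
Difference = 115.91450 − 65.00875 = 50.90575

50.906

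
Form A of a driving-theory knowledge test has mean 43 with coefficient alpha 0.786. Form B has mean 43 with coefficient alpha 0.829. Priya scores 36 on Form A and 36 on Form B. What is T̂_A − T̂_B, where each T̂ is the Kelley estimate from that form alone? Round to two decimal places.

0.30

T̂_A = 0.786(36) + 0.214(43) = 37.4980
T̂_B = 0.829(36) + 0.171(43) = 37.1970
T̂_A − T̂_B = 0.3010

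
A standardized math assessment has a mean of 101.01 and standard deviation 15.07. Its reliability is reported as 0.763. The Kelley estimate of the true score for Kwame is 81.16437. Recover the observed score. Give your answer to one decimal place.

T̂ = ρX + (1 − ρ)μ  ⇒  X = (T̂ − (1 − ρ)μ) / ρ
X = (81.16437 − 0.237 × 101.01) / 0.763 = (81.16437 − 23.93937) / 0.763 = 57.22500 / 0.763 = 75.000

75.0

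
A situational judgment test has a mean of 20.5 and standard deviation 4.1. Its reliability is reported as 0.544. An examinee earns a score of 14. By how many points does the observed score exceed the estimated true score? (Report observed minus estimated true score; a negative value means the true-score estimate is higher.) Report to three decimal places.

-2.964

Regress the observed score toward the mean by the unreliability: T̂ = 0.544·14 + 0.456·20.5 = 7.616 + 9.3480 = 16.96400.
X − T̂ = 14 − 16.9640 = -2.9640 → -2.964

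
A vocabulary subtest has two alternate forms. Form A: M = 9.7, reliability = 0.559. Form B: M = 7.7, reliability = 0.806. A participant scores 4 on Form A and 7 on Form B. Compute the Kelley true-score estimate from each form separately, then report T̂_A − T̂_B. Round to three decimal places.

T̂_A = 0.559(4) + 0.441(9.7) = 6.51370
T̂_B = 0.806(7) + 0.194(7.7) = 7.13580
T̂_A − T̂_B = -0.62210

-0.622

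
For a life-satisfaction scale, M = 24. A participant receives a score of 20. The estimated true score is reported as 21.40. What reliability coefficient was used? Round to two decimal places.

T̂ = ρX + (1 − ρ)μ  ⇒  T̂ − μ = ρ(X − μ)
ρ = (T̂ − μ)/(X − μ) = (21.40 − 24) / (20 − 24) = -2.60 / -4.0 = 0.6500

0.65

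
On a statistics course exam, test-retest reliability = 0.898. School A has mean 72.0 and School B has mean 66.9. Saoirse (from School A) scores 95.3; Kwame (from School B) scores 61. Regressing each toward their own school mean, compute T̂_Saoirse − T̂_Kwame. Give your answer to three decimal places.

T̂_Saoirse = 0.898(95.3) + 0.102(72.0) = 92.92340
T̂_Kwame = 0.898(61) + 0.102(66.9) = 61.60180
Difference = 92.92340 − 61.60180 = 31.32160

31.322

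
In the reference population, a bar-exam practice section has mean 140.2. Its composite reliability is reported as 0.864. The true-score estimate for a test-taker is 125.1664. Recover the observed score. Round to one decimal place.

122.8

T̂ = ρX + (1 − ρ)μ  ⇒  X = (T̂ − (1 − ρ)μ) / ρ
X = (125.1664 − 0.136 × 140.2) / 0.864 = (125.1664 − 19.0672) / 0.864 = 106.0992 / 0.864 = 122.800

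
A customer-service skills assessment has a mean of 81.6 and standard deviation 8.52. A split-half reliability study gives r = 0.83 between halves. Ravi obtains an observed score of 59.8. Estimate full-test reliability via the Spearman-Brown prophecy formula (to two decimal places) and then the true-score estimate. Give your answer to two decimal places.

61.76

Spearman-Brown: ρ = 2r/(1 + r) = 2(0.83)/(1 + 0.83) = 1.660/1.83 = 0.9071 → 0.91
Kelley's formula gives T̂ = 0.91·59.8 + 0.09·81.6 = 54.418 + 7.344 = 61.762.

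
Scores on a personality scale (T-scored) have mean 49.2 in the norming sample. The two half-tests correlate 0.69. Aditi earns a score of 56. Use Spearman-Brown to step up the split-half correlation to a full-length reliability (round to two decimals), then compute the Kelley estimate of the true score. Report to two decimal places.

54.78

Spearman-Brown: ρ = 2r/(1 + r) = 2(0.69)/(1 + 0.69) = 1.380/1.69 = 0.8166 → 0.82
Weight the observed score by reliability and the mean by (1 − reliability): T̂ = 0.82·56 + 0.18·49.2 = 45.92 + 8.856 = 54.776.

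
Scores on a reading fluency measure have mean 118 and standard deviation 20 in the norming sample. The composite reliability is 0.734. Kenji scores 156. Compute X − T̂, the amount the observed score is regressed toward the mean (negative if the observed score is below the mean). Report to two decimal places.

10.11

Regress the observed score toward the mean by the unreliability: T̂ = 0.734·156 + 0.266·118 = 114.504 + 31.388 = 145.8920.
X − T̂ = 156 − 145.892 = 10.108 → 10.11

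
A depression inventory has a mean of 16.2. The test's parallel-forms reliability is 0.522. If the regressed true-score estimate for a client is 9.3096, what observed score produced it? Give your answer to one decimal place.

T̂ = ρX + (1 − ρ)μ  ⇒  X = (T̂ − (1 − ρ)μ) / ρ
X = (9.3096 − 0.478 × 16.2) / 0.522 = (9.3096 − 7.7436) / 0.522 = 1.5660 / 0.522 = 3.000

3.0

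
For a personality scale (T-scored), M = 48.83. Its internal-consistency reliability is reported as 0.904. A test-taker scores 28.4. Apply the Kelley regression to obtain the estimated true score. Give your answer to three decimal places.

30.361

T̂ = ρX + (1 − ρ)μ
  = 0.904 × 28.4 + 0.096 × 48.83
  = 25.6736 + 4.68768
  = 30.3613
  ≈ 30.361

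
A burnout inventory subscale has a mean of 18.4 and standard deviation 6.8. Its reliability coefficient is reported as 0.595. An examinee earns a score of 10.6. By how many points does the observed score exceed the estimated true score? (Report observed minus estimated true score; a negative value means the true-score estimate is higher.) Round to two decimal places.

Regress the observed score toward the mean by the unreliability: T̂ = 0.595·10.6 + 0.405·18.4 = 6.3070 + 7.4520 = 13.7590.
X − T̂ = 10.6 − 13.759 = -3.159 → -3.16

-3.16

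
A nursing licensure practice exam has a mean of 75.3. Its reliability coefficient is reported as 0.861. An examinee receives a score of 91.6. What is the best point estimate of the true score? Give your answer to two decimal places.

Regress the observed score toward the mean by the unreliability: T̂ = 0.861·91.6 + 0.139·75.3 = 78.8676 + 10.4667 = 89.334.

89.33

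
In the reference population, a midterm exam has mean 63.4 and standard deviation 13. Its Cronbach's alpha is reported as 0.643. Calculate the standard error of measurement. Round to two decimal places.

7.77

SEM = SD · √(1 − ρ) = 13 × √0.357 = 13 × 0.5975 = 7.767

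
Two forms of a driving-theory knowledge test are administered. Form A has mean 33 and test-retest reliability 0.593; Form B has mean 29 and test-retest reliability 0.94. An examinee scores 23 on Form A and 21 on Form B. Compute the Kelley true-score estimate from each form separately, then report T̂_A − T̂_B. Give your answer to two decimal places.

T̂_A = 0.593(23) + 0.407(33) = 27.0700
T̂_B = 0.94(21) + 0.06(29) = 21.4800
T̂_A − T̂_B = 5.5900

5.59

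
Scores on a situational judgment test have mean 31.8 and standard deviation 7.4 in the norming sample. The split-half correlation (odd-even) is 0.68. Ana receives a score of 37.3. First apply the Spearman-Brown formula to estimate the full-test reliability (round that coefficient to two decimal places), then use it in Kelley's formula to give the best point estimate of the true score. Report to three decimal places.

Spearman-Brown: ρ = 2r/(1 + r) = 2(0.68)/(1 + 0.68) = 1.360/1.68 = 0.8095 → 0.81
Kelley's formula gives T̂ = 0.81·37.3 + 0.19·31.8 = 30.213 + 6.042 = 36.2550.

36.255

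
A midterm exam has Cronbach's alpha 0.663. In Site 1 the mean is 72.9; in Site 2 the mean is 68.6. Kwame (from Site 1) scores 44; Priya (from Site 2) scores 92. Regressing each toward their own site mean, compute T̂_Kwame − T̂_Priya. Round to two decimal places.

-30.37

T̂_Kwame = 0.663(44) + 0.337(72.9) = 53.7393
T̂_Priya = 0.663(92) + 0.337(68.6) = 84.1142
Difference = 53.7393 − 84.1142 = -30.3749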